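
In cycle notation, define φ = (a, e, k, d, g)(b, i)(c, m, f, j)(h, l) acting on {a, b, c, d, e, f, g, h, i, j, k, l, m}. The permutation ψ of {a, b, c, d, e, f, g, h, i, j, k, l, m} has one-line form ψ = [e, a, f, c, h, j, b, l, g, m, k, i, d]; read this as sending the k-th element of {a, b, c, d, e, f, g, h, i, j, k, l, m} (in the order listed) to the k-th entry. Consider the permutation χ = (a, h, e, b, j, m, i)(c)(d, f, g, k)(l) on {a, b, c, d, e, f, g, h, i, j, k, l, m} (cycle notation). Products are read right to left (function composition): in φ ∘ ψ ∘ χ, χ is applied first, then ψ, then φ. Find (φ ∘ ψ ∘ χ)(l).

Apply the permutations in order: χ(l) = l, then ψ(l) = i, then φ(i) = b. So (φ ∘ ψ ∘ χ)(l) = b.

b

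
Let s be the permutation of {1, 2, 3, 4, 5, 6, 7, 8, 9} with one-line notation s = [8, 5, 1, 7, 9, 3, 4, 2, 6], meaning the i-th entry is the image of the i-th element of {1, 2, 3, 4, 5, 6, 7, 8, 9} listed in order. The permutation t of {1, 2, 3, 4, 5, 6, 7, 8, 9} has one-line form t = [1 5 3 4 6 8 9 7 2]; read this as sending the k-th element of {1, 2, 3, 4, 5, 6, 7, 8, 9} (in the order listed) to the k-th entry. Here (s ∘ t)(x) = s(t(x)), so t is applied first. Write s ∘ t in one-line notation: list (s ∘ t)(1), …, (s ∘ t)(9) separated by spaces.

Chase each element through t then s: 1 → 1 → 8; 2 → 5 → 9; 3 → 3 → 1; 4 → 4 → 7; 5 → 6 → 3; 6 → 8 → 2; 7 → 9 → 6; 8 → 7 → 4; 9 → 2 → 5.
So s ∘ t in one-line form is 8 9 1 7 3 2 6 4 5.

8 9 1 7 3 2 6 4 5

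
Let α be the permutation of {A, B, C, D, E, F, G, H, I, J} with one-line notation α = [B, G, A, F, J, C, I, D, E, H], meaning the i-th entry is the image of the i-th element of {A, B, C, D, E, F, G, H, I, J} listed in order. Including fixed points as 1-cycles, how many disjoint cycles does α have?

The cycle decomposition is (A, B, G, I, E, J, H, D, F, C), which has 1 cycle (counting 1-cycles).

1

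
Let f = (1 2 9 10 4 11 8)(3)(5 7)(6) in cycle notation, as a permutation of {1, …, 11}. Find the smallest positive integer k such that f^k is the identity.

14

The cycle type of f is (7, 2, 1, 1).
The order of f is the least common multiple of its cycle lengths: lcm(7, 2) = 14.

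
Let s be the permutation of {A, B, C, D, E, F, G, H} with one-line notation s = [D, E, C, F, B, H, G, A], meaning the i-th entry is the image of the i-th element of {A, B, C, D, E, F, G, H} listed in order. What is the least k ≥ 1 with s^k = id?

The disjoint-cycle form of s has cycle lengths 4, 2, 1, 1.
The order of s is the least common multiple of its cycle lengths: lcm(4, 2) = 4.

4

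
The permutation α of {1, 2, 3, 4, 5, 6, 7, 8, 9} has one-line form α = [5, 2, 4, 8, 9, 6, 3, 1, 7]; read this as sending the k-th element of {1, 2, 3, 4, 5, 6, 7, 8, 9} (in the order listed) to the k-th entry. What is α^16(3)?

Tracing 3 → 4 → … returns to 3 after 7 steps, so 3 lies in a 7-cycle (1 5 9 7 3 4 8).
On a 7-cycle, α^7 is the identity, so α^16 = α^2 there (16 ≡ 2 mod 7).
Stepping 2 places around the cycle: 3 → 4 → 8.

8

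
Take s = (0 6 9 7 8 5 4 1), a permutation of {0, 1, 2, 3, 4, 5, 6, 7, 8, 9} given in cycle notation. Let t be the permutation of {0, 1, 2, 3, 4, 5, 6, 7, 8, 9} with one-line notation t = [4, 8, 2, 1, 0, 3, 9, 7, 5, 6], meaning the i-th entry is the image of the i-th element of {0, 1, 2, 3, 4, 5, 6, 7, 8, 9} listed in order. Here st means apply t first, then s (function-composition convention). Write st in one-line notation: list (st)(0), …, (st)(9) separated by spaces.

1 5 2 0 6 3 7 8 4 9

(st)(x) = s(t(x)). Computing each image: s(t(0)) = s(4) = 1, s(t(1)) = s(8) = 5, s(t(2)) = s(2) = 2, s(t(3)) = s(1) = 0, s(t(4)) = s(0) = 6, s(t(5)) = s(3) = 3, s(t(6)) = s(9) = 7, s(t(7)) = s(7) = 8, s(t(8)) = s(5) = 4, s(t(9)) = s(6) = 9.
Hence st = [1 5 2 0 6 3 7 8 4 9].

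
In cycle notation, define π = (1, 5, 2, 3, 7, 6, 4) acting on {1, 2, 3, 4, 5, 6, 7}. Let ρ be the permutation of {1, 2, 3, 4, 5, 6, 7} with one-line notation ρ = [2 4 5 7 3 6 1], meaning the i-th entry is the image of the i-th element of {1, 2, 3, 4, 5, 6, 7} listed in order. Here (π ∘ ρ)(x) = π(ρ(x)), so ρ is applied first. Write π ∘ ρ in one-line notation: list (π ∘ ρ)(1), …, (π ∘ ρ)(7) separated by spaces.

(π ∘ ρ)(x) = π(ρ(x)). Computing each image: π(ρ(1)) = π(2) = 3, π(ρ(2)) = π(4) = 1, π(ρ(3)) = π(5) = 2, π(ρ(4)) = π(7) = 6, π(ρ(5)) = π(3) = 7, π(ρ(6)) = π(6) = 4, π(ρ(7)) = π(1) = 5.
Hence π ∘ ρ = [3 1 2 6 7 4 5].

3 1 2 6 7 4 5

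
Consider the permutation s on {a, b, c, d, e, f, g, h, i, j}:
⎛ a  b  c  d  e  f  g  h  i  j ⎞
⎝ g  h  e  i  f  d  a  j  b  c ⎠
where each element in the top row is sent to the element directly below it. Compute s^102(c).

Tracing c → e → … returns to c after 8 steps, so c lies in an 8-cycle (b h j c e f d i).
Powers repeat with period 8 on this cycle, and 102 mod 8 = 6, so s^102(c) = s^6(c).
Advancing 6 steps from c: c → e → f → d → i → b → h.

h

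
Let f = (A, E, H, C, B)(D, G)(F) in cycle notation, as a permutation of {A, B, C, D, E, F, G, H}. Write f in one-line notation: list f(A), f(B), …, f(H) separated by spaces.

Each element maps to the next entry in its cycle (wrapping to the front): A→E, B→A, C→B, D→G, E→H, F→F, G→D, H→C.
Listing these in domain order gives E A B G H F D C.

E A B G H F D C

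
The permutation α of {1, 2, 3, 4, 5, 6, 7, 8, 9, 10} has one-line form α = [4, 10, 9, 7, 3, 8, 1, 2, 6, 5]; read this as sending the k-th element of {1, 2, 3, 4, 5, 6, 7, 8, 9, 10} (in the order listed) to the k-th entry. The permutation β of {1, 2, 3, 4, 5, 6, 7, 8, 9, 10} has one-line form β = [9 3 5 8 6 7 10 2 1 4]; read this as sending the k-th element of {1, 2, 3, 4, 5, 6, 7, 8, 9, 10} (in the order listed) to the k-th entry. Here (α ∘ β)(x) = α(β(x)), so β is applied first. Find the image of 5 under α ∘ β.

8

(α ∘ β)(5) = α(β(5)). β(5) = 6, then α(6) = 8. So (α ∘ β)(5) = 8.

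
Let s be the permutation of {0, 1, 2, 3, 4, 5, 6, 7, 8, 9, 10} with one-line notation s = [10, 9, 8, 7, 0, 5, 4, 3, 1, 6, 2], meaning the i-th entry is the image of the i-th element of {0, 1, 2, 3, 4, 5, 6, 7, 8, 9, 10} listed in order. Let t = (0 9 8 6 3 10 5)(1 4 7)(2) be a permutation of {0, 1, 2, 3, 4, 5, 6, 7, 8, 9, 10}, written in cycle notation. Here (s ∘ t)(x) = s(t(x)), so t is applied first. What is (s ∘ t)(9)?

1

t(9) = 8, then s(8) = 1; composing gives (s ∘ t)(9) = 1.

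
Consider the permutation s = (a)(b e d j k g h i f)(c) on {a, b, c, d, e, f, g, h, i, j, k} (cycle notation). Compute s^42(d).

d lies in the 9-cycle (b e d j k g h i f).
On a 9-cycle, s^9 is the identity, so s^42 = s^6 there (42 ≡ 6 mod 9).
Stepping 6 places around the cycle: d → j → k → g → h → i → f.

f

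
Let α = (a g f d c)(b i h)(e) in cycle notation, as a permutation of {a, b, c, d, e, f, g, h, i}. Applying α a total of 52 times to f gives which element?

c

f lies in the 5-cycle (a g f d c).
On a 5-cycle, α^5 is the identity, so α^52 = α^2 there (52 ≡ 2 mod 5).
Stepping 2 places around the cycle: f → d → c.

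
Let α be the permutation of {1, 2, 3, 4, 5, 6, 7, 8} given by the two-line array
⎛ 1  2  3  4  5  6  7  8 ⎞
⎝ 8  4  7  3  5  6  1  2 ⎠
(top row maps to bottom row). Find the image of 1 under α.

8

The entry below 1 in the array is 8, so α(1) = 8.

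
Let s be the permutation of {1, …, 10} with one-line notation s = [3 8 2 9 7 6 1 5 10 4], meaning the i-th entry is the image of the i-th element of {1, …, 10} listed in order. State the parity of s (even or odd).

In disjoint-cycle form the cycle lengths are 6, 3, 1.
A cycle is odd iff its length is even; s has 1 even-length cycle, so sgn(s) = (−1)^1 and s is odd.

odd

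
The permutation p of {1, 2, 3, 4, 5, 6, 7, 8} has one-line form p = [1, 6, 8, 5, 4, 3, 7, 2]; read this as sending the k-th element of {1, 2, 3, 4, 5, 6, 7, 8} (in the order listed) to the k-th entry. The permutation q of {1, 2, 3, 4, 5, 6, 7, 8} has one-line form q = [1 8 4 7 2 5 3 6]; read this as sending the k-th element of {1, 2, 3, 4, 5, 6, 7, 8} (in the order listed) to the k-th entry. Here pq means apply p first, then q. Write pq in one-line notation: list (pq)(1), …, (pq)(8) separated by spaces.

(pq)(x) = q(p(x)). Computing each image: q(p(1)) = q(1) = 1, q(p(2)) = q(6) = 5, q(p(3)) = q(8) = 6, q(p(4)) = q(5) = 2, q(p(5)) = q(4) = 7, q(p(6)) = q(3) = 4, q(p(7)) = q(7) = 3, q(p(8)) = q(2) = 8.
Hence pq = [1 5 6 2 7 4 3 8].

1 5 6 2 7 4 3 8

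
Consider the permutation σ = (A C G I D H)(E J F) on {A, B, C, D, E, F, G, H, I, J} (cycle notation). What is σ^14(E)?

F

E lies in the 3-cycle (E J F).
Since the cycle has length 3, σ^14 acts on it the same as σ^2 (14 mod 3 = 2).
Stepping 2 places around the cycle: E → J → F.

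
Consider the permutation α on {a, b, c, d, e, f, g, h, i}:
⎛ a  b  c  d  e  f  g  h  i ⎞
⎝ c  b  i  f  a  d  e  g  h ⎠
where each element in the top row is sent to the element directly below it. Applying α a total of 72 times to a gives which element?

Tracing a → c → … returns to a after 6 steps, so a lies in a 6-cycle (a, c, i, h, g, e).
Since the cycle has length 6, α^72 acts on it the same as α^0 (72 mod 6 = 0).
So α^72(a) = a.

a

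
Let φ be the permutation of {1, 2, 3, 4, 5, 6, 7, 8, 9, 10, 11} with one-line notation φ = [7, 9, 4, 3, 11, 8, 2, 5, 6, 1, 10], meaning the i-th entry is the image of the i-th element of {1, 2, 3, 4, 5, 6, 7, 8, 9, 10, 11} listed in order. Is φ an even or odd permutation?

odd

In disjoint-cycle form the cycle lengths are 9, 2.
A cycle of length ℓ contributes ℓ−1 transpositions, so φ is a product of 8 + 1 = 9 transpositions — odd.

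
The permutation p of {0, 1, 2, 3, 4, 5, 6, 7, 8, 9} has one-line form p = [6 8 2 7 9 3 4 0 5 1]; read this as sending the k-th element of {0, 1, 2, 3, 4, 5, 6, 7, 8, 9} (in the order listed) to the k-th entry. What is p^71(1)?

9

Tracing 1 → 8 → … returns to 1 after 9 steps, so 1 lies in a 9-cycle (0 6 4 9 1 8 5 3 7).
Since the cycle has length 9, p^71 acts on it the same as p^8 (71 mod 9 = 8).
Advancing 8 steps from 1: 1 → 8 → 5 → 3 → 7 → 0 → 6 → 4 → 9.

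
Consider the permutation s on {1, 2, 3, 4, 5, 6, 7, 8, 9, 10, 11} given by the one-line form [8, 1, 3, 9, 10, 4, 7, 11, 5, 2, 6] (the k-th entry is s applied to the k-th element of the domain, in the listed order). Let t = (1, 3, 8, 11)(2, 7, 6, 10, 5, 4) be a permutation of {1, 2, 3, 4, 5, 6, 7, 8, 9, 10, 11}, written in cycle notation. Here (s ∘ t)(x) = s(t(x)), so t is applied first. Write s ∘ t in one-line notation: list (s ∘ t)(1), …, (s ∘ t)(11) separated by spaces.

3 7 11 1 9 2 4 6 5 10 8

(s ∘ t)(x) = s(t(x)). Computing each image: s(t(1)) = s(3) = 3, s(t(2)) = s(7) = 7, s(t(3)) = s(8) = 11, s(t(4)) = s(2) = 1, s(t(5)) = s(4) = 9, s(t(6)) = s(10) = 2, s(t(7)) = s(6) = 4, s(t(8)) = s(11) = 6, s(t(9)) = s(9) = 5, s(t(10)) = s(5) = 10, s(t(11)) = s(1) = 8.
Hence s ∘ t = [3 7 11 1 9 2 4 6 5 10 8].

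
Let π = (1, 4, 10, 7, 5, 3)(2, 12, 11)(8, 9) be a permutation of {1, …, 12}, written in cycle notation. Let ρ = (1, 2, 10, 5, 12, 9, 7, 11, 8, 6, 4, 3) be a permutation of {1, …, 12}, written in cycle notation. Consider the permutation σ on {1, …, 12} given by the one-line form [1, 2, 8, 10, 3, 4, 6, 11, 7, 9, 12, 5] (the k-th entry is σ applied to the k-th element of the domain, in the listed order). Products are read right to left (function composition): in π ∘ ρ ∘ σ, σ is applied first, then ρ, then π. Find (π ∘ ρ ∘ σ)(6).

(π ∘ ρ ∘ σ)(6) = π(ρ(σ(6))). σ(6) = 4, then ρ(4) = 3, then π(3) = 1, so the result is 1.

1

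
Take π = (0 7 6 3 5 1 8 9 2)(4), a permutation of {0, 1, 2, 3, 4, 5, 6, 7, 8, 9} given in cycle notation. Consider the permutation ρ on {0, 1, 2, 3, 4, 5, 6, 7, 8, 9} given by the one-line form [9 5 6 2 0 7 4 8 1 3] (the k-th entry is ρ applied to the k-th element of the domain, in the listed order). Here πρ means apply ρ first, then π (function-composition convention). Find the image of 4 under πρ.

7

First apply ρ: ρ(4) = 0, then π(0) = 7. Thus (πρ)(4) = 7.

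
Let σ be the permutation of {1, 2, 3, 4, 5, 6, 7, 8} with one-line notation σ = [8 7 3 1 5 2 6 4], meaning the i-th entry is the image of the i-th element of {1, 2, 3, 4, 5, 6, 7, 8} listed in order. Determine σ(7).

6

7 is element number 7 of the domain, and entry number 7 of the one-line form is 6, so σ(7) = 6.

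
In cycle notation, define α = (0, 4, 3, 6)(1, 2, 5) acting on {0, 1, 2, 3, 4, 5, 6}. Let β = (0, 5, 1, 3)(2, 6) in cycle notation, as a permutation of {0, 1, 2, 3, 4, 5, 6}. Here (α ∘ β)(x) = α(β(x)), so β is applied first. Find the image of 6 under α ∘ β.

5

(α ∘ β)(6) = α(β(6)). β(6) = 2, then α(2) = 5. So (α ∘ β)(6) = 5.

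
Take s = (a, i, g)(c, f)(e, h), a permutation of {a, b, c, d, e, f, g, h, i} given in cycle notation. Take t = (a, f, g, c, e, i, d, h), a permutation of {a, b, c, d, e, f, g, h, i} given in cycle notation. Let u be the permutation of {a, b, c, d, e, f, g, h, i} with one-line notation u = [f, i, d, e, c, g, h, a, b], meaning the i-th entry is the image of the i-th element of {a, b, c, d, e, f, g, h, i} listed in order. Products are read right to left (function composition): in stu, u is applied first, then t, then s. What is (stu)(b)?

d

Apply the permutations in order: u(b) = i, then t(i) = d, then s(d) = d. So (stu)(b) = d.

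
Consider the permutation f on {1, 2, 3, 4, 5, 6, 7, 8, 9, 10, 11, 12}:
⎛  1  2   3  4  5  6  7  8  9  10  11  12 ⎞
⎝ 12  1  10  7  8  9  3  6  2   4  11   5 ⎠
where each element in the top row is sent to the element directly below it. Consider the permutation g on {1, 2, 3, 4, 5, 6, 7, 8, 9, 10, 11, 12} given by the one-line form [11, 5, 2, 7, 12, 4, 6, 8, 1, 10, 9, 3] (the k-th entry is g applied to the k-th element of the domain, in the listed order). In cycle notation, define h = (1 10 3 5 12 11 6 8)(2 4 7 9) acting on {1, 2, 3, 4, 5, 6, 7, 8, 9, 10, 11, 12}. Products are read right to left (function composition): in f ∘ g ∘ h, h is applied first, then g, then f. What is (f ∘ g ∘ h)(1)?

4

(f ∘ g ∘ h)(1) = f(g(h(1))). h(1) = 10, then g(10) = 10, then f(10) = 4, so the result is 4.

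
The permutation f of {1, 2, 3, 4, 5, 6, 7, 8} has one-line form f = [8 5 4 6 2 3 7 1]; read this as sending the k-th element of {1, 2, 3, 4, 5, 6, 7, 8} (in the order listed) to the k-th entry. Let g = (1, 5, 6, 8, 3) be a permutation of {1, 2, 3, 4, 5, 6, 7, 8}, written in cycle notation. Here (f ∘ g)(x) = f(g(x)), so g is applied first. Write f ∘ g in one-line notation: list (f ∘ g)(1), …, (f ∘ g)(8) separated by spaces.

2 5 8 6 3 1 7 4

(f ∘ g)(x) = f(g(x)). Computing each image: f(g(1)) = f(5) = 2, f(g(2)) = f(2) = 5, f(g(3)) = f(1) = 8, f(g(4)) = f(4) = 6, f(g(5)) = f(6) = 3, f(g(6)) = f(8) = 1, f(g(7)) = f(7) = 7, f(g(8)) = f(3) = 4.
Hence f ∘ g = [2 5 8 6 3 1 7 4].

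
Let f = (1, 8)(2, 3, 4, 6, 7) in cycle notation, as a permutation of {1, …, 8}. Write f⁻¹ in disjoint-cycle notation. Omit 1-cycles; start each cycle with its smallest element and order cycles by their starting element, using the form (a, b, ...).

Inverting a permutation written in cycle notation just reverses the order within every cycle.
After reversing and putting each cycle's least element first, f⁻¹ = (1, 8)(2, 7, 6, 4, 3).

(1, 8)(2, 7, 6, 4, 3)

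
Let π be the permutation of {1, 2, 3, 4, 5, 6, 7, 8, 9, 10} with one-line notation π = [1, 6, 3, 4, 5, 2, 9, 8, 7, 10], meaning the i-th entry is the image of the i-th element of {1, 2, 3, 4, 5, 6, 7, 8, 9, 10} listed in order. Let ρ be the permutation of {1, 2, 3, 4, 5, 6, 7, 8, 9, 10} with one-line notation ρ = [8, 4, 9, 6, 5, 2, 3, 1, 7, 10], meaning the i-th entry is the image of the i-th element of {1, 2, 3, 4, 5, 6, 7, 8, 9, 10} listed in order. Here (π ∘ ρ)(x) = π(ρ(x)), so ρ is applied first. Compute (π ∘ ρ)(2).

4

First apply ρ: ρ(2) = 4, then π(4) = 4. Thus (π ∘ ρ)(2) = 4.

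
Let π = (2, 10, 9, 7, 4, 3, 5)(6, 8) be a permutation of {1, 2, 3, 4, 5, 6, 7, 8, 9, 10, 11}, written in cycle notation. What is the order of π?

14

The cycle type of π is (7, 2, 1, 1).
Since disjoint cycles commute, ord(π) = lcm(7, 2) = 14.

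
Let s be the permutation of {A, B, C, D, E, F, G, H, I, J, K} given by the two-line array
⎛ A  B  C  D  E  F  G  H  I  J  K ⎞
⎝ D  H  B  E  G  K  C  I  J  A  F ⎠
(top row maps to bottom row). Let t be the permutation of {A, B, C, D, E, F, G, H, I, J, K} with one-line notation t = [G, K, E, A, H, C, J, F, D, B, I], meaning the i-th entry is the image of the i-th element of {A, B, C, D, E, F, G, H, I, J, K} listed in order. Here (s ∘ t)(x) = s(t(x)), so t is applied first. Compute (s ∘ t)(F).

(s ∘ t)(F) = s(t(F)). t(F) = C, then s(C) = B. So (s ∘ t)(F) = B.

B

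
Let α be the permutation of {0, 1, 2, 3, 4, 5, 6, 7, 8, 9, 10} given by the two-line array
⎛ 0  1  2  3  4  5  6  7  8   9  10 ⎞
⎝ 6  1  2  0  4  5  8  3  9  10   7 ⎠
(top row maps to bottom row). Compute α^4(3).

9

Tracing 3 → 0 → … returns to 3 after 7 steps, so 3 lies in a 7-cycle (0 6 8 9 10 7 3).
Advancing 4 steps from 3: 3 → 0 → 6 → 8 → 9.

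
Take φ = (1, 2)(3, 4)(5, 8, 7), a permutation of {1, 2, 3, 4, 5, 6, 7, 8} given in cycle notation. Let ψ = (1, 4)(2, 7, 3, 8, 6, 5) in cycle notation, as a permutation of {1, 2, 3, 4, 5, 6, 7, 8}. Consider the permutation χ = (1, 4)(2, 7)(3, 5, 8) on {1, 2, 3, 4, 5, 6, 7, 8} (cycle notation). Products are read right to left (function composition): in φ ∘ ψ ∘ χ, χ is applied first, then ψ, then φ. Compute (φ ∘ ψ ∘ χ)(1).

2

Chase 1: χ(1) = 4; ψ(4) = 1; φ(1) = 2. Hence (φ ∘ ψ ∘ χ)(1) = 2.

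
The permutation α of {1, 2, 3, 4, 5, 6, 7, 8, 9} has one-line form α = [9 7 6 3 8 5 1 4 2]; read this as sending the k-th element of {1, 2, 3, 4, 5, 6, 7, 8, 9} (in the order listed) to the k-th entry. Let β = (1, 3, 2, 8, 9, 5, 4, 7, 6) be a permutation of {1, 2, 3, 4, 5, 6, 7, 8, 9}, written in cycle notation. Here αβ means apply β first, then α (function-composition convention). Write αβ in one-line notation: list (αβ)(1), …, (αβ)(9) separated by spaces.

For each element, apply β then α: 1 → 3 → 6; 2 → 8 → 4; 3 → 2 → 7; 4 → 7 → 1; 5 → 4 → 3; 6 → 1 → 9; 7 → 6 → 5; 8 → 9 → 2; 9 → 5 → 8.
So αβ in one-line form is 6 4 7 1 3 9 5 2 8.

6 4 7 1 3 9 5 2 8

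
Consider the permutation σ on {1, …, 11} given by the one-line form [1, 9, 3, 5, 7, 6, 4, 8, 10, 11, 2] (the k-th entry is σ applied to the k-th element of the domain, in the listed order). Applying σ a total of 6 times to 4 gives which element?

4

Tracing 4 → 5 → … returns to 4 after 3 steps, so 4 lies in a 3-cycle (4, 5, 7).
Since the cycle has length 3, σ^6 acts on it the same as σ^0 (6 mod 3 = 0).
So σ^6(4) = 4.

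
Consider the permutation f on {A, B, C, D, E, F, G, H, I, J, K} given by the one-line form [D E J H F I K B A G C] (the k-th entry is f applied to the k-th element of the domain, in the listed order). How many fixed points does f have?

No element satisfies f(x) = x, so there are 0 fixed points.

0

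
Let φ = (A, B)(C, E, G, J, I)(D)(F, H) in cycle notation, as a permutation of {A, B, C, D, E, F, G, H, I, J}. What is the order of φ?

10

The disjoint cycles have lengths 5, 2, 2, 1.
Since disjoint cycles commute, ord(φ) = lcm(5, 2, 2) = 10.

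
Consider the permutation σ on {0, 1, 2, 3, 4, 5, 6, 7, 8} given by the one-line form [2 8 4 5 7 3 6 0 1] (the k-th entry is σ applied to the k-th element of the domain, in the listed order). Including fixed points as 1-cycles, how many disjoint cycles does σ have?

4

The cycle decomposition is (0 2 4 7)(1 8)(3 5)(6), which has 4 cycles (counting 1-cycles).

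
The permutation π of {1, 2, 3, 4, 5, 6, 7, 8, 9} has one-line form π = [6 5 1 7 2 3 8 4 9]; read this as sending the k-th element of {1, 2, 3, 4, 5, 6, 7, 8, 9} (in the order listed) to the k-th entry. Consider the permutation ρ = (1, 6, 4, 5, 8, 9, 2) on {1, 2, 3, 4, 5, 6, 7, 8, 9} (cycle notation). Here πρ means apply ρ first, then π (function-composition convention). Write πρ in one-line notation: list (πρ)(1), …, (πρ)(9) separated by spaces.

3 6 1 2 4 7 8 9 5

(πρ)(x) = π(ρ(x)). Computing each image: π(ρ(1)) = π(6) = 3, π(ρ(2)) = π(1) = 6, π(ρ(3)) = π(3) = 1, π(ρ(4)) = π(5) = 2, π(ρ(5)) = π(8) = 4, π(ρ(6)) = π(4) = 7, π(ρ(7)) = π(7) = 8, π(ρ(8)) = π(9) = 9, π(ρ(9)) = π(2) = 5.
Hence πρ = [3 6 1 2 4 7 8 9 5].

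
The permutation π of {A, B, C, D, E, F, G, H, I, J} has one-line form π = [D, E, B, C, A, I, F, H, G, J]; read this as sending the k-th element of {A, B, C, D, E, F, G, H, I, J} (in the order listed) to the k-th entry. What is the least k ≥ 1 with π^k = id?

15

Decomposing into disjoint cycles gives cycle lengths 5, 3, 1, 1.
The order of π is the least common multiple of its cycle lengths: lcm(5, 3) = 15.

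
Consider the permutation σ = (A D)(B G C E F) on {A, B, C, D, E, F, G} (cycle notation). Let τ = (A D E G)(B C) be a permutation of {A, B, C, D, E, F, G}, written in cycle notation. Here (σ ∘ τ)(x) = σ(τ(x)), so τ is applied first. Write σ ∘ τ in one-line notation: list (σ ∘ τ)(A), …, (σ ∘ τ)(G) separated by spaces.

(σ ∘ τ)(x) = σ(τ(x)). Computing each image: σ(τ(A)) = σ(D) = A, σ(τ(B)) = σ(C) = E, σ(τ(C)) = σ(B) = G, σ(τ(D)) = σ(E) = F, σ(τ(E)) = σ(G) = C, σ(τ(F)) = σ(F) = B, σ(τ(G)) = σ(A) = D.
Hence σ ∘ τ = [A E G F C B D].

A E G F C B D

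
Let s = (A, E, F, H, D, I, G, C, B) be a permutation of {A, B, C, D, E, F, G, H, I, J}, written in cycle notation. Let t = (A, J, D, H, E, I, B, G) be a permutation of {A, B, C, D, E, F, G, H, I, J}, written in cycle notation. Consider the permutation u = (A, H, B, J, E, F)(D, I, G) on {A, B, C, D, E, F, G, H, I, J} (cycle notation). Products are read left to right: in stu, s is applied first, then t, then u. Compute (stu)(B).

(stu)(B) = u(t(s(B))). s(B) = A, then t(A) = J, then u(J) = E, so the result is E.

E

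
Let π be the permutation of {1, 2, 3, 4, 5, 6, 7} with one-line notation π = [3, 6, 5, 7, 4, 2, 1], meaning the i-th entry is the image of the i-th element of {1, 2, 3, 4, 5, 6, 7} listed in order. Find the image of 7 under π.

1

7 is element number 7 of the domain, and entry number 7 of the one-line form is 1, so π(7) = 1.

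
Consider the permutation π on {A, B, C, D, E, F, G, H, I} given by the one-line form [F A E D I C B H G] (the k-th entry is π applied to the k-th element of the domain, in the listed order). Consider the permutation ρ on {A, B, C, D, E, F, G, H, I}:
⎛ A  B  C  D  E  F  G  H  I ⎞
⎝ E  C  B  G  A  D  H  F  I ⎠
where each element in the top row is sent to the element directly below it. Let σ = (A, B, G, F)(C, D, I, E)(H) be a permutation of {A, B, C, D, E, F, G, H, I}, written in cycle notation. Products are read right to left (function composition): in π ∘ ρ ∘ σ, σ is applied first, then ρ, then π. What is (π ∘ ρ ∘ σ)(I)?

Apply the permutations in order: σ(I) = E, then ρ(E) = A, then π(A) = F. So (π ∘ ρ ∘ σ)(I) = F.

F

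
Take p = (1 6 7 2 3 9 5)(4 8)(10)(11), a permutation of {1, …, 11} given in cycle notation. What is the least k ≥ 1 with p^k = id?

The disjoint cycles have lengths 7, 2, 1, 1.
The order is lcm(7, 2) = 14.

14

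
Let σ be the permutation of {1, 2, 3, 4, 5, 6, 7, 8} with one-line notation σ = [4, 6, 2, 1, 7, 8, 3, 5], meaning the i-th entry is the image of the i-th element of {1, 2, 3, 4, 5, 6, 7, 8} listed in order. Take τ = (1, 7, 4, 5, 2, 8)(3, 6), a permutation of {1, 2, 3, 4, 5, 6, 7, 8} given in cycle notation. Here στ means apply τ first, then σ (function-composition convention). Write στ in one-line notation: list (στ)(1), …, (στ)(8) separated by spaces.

3 5 8 7 6 2 1 4

Chase each element through τ then σ: 1 → 7 → 3; 2 → 8 → 5; 3 → 6 → 8; 4 → 5 → 7; 5 → 2 → 6; 6 → 3 → 2; 7 → 4 → 1; 8 → 1 → 4.
So στ in one-line form is 3 5 8 7 6 2 1 4.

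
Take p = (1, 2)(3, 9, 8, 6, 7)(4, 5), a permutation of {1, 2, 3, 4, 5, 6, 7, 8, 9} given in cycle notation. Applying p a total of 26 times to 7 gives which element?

7 lies in the 5-cycle (3, 9, 8, 6, 7).
Powers repeat with period 5 on this cycle, and 26 mod 5 = 1, so p^26(7) = p^1(7).
Stepping 1 place around the cycle: 7 → 3.

3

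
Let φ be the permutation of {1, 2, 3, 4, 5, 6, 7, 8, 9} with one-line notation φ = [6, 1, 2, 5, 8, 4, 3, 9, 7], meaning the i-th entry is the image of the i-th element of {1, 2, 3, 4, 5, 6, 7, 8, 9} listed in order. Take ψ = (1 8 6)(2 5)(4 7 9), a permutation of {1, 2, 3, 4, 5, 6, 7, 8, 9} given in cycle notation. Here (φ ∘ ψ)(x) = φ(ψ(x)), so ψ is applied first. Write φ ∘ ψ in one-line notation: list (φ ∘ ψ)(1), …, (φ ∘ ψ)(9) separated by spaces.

9 8 2 3 1 6 7 4 5

For each element, apply ψ then φ: 1 → 8 → 9; 2 → 5 → 8; 3 → 3 → 2; 4 → 7 → 3; 5 → 2 → 1; 6 → 1 → 6; 7 → 9 → 7; 8 → 6 → 4; 9 → 4 → 5.
Collecting the images, φ ∘ ψ = [9 8 2 3 1 6 7 4 5].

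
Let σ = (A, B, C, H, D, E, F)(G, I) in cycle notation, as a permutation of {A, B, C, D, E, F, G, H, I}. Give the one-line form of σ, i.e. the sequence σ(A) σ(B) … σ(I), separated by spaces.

Image by image: A↦B, B↦C, C↦H, D↦E, E↦F, F↦A, G↦I, H↦D, I↦G.
Listing these in domain order gives B C H E F A I D G.

B C H E F A I D G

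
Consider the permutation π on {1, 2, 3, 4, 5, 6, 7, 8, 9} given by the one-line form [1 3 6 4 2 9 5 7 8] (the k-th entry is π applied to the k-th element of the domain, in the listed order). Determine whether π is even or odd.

even

In disjoint-cycle form the cycle lengths are 7, 1, 1.
A cycle of length ℓ contributes ℓ−1 transpositions, so π is a product of 6 transpositions — even.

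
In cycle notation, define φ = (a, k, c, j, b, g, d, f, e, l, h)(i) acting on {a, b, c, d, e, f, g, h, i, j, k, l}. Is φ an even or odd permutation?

The cycle lengths are 11, 1.
A cycle is odd iff its length is even; φ has 0 even-length cycles, so sgn(φ) = (−1)^0 and φ is even.

even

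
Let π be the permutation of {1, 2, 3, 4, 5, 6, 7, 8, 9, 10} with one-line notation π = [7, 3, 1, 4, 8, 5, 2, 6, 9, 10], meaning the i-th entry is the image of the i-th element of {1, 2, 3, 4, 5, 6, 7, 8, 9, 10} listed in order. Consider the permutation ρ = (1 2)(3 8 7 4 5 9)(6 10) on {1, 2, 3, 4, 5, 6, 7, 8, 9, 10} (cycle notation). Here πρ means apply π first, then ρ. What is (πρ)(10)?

6

(πρ)(10) = ρ(π(10)). π(10) = 10, then ρ(10) = 6. So (πρ)(10) = 6.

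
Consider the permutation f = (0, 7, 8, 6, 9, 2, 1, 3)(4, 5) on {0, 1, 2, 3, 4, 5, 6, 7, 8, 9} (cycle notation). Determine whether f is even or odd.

even

The cycle lengths are 8, 2.
A cycle of length ℓ contributes ℓ−1 transpositions, so f is a product of 7 + 1 = 8 transpositions — even.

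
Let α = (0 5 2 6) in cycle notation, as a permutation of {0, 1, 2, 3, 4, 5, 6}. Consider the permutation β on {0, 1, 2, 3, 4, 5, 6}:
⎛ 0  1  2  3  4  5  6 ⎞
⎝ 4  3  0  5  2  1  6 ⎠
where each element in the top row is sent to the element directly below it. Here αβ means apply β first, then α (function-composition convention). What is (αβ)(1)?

First apply β: β(1) = 3, then α(3) = 3. Thus (αβ)(1) = 3.

3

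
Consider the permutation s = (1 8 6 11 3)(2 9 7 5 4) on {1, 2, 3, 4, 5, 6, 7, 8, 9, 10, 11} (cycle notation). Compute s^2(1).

1 lies in the 5-cycle (1 8 6 11 3).
Advancing 2 steps from 1: 1 → 8 → 6.

6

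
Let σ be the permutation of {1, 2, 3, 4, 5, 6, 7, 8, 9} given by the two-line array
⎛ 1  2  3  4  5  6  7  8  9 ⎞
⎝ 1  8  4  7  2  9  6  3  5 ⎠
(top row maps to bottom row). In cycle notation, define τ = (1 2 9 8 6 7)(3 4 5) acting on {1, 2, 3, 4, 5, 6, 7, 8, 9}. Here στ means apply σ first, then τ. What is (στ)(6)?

8

First apply σ: σ(6) = 9, then τ(9) = 8. Thus (στ)(6) = 8.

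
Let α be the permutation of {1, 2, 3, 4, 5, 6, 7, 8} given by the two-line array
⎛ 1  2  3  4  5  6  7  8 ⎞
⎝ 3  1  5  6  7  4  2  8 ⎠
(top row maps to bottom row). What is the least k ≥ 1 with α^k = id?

Decomposing into disjoint cycles gives cycle lengths 5, 2, 1.
The order is lcm(5, 2) = 10.

10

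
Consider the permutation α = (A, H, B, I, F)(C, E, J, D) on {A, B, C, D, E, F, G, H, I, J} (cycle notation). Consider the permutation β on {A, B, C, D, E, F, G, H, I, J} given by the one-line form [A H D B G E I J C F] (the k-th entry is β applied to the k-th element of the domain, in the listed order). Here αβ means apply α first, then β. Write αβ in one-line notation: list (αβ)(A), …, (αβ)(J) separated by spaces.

For each element, apply α then β: A → H → J; B → I → C; C → E → G; D → C → D; E → J → F; F → A → A; G → G → I; H → B → H; I → F → E; J → D → B.
Collecting the images, αβ = [J C G D F A I H E B].

J C G D F A I H E B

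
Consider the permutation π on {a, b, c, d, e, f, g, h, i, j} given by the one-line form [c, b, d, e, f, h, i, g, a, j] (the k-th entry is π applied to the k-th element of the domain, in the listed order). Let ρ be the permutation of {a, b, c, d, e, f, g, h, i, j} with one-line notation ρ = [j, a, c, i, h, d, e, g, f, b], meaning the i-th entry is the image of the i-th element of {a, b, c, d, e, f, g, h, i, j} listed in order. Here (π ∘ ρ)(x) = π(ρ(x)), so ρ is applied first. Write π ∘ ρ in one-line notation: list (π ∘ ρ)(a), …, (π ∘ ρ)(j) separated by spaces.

For each element, apply ρ then π: a → j → j; b → a → c; c → c → d; d → i → a; e → h → g; f → d → e; g → e → f; h → g → i; i → f → h; j → b → b.
Collecting the images, π ∘ ρ = [j c d a g e f i h b].

j c d a g e f i h b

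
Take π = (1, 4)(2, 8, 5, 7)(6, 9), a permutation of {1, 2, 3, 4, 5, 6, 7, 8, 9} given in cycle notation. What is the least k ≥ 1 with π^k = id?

The disjoint cycles have lengths 4, 2, 2, 1.
The order of π is the least common multiple of its cycle lengths: lcm(4, 2, 2) = 4.

4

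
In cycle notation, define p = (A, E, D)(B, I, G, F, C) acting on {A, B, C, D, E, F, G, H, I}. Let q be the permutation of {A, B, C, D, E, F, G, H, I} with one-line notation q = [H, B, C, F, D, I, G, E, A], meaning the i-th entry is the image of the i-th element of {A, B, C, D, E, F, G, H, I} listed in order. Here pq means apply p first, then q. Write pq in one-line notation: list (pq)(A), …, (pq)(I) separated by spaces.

(pq)(x) = q(p(x)). Computing each image: q(p(A)) = q(E) = D, q(p(B)) = q(I) = A, q(p(C)) = q(B) = B, q(p(D)) = q(A) = H, q(p(E)) = q(D) = F, q(p(F)) = q(C) = C, q(p(G)) = q(F) = I, q(p(H)) = q(H) = E, q(p(I)) = q(G) = G.
Hence pq = [D A B H F C I E G].

D A B H F C I E G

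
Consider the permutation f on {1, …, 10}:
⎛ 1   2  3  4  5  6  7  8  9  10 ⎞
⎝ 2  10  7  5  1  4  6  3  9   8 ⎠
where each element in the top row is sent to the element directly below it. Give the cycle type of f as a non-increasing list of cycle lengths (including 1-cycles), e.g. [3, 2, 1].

The disjoint cycles are (1, 2, 10, 8, 3, 7, 6, 4, 5)(9), with lengths 9, 1 in non-increasing order.

[9, 1]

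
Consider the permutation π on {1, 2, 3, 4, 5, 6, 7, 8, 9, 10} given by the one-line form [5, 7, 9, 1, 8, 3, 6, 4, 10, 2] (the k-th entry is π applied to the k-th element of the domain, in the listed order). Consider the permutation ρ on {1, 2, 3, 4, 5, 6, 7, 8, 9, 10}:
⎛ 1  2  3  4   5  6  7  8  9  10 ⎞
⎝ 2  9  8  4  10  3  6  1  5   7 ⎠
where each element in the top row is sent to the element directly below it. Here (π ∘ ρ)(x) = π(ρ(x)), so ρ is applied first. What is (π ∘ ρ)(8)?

5

First apply ρ: ρ(8) = 1, then π(1) = 5. Thus (π ∘ ρ)(8) = 5.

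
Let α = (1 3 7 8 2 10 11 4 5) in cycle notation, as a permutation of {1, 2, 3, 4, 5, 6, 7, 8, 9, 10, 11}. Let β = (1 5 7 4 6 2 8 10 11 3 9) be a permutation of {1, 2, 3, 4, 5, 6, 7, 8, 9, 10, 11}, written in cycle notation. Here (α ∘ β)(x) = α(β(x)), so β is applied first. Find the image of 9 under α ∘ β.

3

First apply β: β(9) = 1, then α(1) = 3. Thus (α ∘ β)(9) = 3.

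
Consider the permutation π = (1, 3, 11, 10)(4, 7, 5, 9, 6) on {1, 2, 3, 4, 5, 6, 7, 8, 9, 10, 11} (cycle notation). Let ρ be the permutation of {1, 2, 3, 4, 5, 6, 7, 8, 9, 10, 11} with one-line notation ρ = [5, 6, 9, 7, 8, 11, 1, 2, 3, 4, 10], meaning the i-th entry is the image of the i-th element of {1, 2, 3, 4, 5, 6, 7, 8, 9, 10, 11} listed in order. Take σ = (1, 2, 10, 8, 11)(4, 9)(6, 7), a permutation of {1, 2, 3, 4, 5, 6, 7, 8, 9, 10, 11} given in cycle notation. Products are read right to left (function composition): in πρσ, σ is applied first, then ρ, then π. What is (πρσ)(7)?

10

Apply the permutations in order: σ(7) = 6, then ρ(6) = 11, then π(11) = 10. So (πρσ)(7) = 10.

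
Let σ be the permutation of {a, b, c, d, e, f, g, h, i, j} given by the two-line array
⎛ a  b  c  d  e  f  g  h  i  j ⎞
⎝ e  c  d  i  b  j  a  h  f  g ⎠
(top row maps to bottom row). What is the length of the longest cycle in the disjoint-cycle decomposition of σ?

9

Decomposing into disjoint cycles gives (a e b c d i f j g); the longest has length 9.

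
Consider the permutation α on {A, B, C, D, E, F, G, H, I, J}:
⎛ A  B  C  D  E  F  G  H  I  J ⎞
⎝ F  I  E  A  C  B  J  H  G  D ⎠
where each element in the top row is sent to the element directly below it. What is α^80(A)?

Tracing A → F → … returns to A after 7 steps, so A lies in a 7-cycle (A F B I G J D).
Since the cycle has length 7, α^80 acts on it the same as α^3 (80 mod 7 = 3).
Advancing 3 steps from A: A → F → B → I.

I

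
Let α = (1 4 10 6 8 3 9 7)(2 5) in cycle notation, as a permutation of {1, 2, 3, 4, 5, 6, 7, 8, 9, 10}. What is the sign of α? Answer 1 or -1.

The cycle lengths are 8, 2.
A cycle of length ℓ contributes ℓ−1 transpositions, so α is a product of 7 + 1 = 8 transpositions — even.

1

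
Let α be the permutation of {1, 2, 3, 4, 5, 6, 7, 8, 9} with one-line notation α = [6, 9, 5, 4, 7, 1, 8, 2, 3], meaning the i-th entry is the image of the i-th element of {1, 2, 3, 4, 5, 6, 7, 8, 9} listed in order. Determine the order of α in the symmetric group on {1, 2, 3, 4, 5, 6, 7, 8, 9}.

The disjoint-cycle form of α has cycle lengths 6, 2, 1.
Since disjoint cycles commute, ord(α) = lcm(6, 2) = 6.

6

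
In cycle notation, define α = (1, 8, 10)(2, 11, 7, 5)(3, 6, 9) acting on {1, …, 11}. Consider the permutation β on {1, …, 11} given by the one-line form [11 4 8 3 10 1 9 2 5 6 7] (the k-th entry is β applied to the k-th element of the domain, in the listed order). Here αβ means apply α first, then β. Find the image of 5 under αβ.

(αβ)(5) = β(α(5)). α(5) = 2, then β(2) = 4. So (αβ)(5) = 4.

4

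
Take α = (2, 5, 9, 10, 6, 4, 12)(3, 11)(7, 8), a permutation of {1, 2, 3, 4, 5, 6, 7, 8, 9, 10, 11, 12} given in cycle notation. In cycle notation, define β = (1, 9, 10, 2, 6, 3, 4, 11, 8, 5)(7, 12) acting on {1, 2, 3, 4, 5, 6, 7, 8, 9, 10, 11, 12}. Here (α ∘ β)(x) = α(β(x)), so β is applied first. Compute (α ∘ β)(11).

7

First apply β: β(11) = 8, then α(8) = 7. Thus (α ∘ β)(11) = 7.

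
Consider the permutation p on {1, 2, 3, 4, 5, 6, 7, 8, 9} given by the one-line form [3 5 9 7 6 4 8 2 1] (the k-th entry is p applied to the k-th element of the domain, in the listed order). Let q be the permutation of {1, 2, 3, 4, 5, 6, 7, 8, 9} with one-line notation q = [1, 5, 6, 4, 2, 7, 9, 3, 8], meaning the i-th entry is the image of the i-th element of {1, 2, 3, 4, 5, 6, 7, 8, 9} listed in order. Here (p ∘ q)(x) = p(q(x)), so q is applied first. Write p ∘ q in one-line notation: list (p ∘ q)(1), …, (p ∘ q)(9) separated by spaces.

3 6 4 7 5 8 1 9 2

Chase each element through q then p: 1 → 1 → 3; 2 → 5 → 6; 3 → 6 → 4; 4 → 4 → 7; 5 → 2 → 5; 6 → 7 → 8; 7 → 9 → 1; 8 → 3 → 9; 9 → 8 → 2.
Collecting the images, p ∘ q = [3 6 4 7 5 8 1 9 2].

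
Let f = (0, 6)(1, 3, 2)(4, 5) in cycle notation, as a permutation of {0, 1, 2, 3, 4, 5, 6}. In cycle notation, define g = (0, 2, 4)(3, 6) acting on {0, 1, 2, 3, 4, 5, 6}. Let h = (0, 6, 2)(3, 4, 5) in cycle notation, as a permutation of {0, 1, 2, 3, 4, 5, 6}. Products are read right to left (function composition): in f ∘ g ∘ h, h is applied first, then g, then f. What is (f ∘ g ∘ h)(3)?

(f ∘ g ∘ h)(3) = f(g(h(3))). h(3) = 4, then g(4) = 0, then f(0) = 6, so the result is 6.

6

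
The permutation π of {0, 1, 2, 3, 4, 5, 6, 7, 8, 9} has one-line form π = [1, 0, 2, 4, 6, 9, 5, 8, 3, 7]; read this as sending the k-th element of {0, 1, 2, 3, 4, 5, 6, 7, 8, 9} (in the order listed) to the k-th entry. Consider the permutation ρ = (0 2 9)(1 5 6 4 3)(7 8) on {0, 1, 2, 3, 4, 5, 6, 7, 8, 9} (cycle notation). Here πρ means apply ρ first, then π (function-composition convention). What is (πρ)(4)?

(πρ)(4) = π(ρ(4)). ρ(4) = 3, then π(3) = 4. So (πρ)(4) = 4.

4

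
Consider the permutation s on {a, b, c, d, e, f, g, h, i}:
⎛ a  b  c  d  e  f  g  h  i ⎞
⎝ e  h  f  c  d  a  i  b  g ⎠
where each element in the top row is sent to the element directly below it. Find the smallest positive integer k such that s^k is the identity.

10

The disjoint-cycle form of s has cycle lengths 5, 2, 2.
The order of s is the least common multiple of its cycle lengths: lcm(5, 2, 2) = 10.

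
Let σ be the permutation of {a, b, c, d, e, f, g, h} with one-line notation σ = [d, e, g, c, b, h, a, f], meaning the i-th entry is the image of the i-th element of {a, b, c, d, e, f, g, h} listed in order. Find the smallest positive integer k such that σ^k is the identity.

4

The disjoint-cycle form of σ has cycle lengths 4, 2, 2.
The order is lcm(4, 2, 2) = 4.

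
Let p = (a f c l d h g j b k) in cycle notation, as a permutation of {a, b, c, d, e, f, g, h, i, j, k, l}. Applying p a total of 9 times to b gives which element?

b lies in the 10-cycle (a f c l d h g j b k).
Advancing 9 steps from b: b → k → a → f → c → l → d → h → g → j.

j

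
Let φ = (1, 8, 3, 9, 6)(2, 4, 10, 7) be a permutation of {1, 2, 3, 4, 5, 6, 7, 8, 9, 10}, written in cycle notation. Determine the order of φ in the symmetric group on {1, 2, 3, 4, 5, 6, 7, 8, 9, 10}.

20

The cycle type of φ is (5, 4, 1).
The order is lcm(5, 4) = 20.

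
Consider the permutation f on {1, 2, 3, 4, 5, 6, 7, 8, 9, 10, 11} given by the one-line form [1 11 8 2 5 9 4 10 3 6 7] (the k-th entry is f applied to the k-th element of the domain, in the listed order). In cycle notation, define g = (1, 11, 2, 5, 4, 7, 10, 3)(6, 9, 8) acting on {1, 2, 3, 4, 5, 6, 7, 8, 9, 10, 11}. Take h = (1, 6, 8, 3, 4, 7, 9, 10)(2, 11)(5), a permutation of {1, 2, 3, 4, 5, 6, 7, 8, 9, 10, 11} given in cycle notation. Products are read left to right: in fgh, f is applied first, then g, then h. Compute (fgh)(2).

Apply the permutations in order: f(2) = 11, then g(11) = 2, then h(2) = 11. So (fgh)(2) = 11.

11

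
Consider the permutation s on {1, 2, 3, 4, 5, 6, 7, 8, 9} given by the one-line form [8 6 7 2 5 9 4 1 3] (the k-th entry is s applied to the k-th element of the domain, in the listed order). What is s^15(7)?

6

Tracing 7 → 4 → … returns to 7 after 6 steps, so 7 lies in a 6-cycle (2 6 9 3 7 4).
On a 6-cycle, s^6 is the identity, so s^15 = s^3 there (15 ≡ 3 mod 6).
Advancing 3 steps from 7: 7 → 4 → 2 → 6.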